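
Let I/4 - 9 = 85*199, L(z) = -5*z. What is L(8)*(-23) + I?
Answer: 68616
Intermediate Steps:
I = 67696 (I = 36 + 4*(85*199) = 36 + 4*16915 = 36 + 67660 = 67696)
L(8)*(-23) + I = -5*8*(-23) + 67696 = -40*(-23) + 67696 = 920 + 67696 = 68616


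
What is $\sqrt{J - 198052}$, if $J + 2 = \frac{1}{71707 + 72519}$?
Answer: $\frac{i \sqrt{4119748798413878}}{144226} \approx 445.03 i$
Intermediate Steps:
$J = - \frac{288451}{144226}$ ($J = -2 + \frac{1}{71707 + 72519} = -2 + \frac{1}{144226} = - \frac{288451}{144226} \approx -2.0$)
$\sqrt{J - 198052} = \sqrt{- \frac{288451}{144226} - 198052} = \sqrt{- \frac{28564536203}{144226}} = \frac{i \sqrt{4119748798413878}}{144226}$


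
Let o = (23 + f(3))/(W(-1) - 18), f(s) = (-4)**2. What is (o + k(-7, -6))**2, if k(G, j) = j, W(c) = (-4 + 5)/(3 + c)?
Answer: 82944/1225 ≈ 67.709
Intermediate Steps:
f(s) = 16
W(c) = 1/(3 + c)
o = -78/35 (o = (23 + 16)/(1/(3 - 1) - 18) = 39/(1/2 - 18) = 39/(-35/2) = 39*(-2/35) = -78/35 ≈ -2.2286)
(o + k(-7, -6))**2 = (-78/35 - 6)**2 = (-288/35)**2 = 82944/1225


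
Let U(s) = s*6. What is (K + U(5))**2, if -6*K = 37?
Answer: 20449/36 ≈ 568.03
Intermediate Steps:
U(s) = 6*s
K = -37/6 (K = -1/6*37 = -37/6 ≈ -6.1667)
(K + U(5))**2 = (-37/6 + 6*5)**2 = (-37/6 + 30)**2 = (143/6)**2 = 20449/36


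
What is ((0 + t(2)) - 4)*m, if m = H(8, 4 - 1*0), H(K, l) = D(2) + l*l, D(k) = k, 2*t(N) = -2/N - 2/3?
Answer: -87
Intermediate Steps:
t(N) = -⅓ - 1/N (t(N) = (-2/N - 2/3)/2 = (-2/N - 2*⅓)/2 = (-2/N - ⅔)/2 = (-⅔ - 2/N)/2 = -⅓ - 1/N)
H(K, l) = 2 + l² (H(K, l) = 2 + l*l = 2 + l²)
m = 18 (m = 2 + (4 - 1*0)² = 2 + (4 + 0)² = 2 + 4² = 2 + 16 = 18)
((0 + t(2)) - 4)*m = ((0 + (⅓)*(-3 - 1*2)/2) - 4)*18 = ((0 + (⅓)*(½)*(-3 - 2)) - 4)*18 = ((0 + (⅓)*(½)*(-5)) - 4)*18 = ((0 - ⅚) - 4)*18 = (-⅚ - 4)*18 = -29/6*18 = -87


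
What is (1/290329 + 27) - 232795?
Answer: -67579300671/290329 ≈ -2.3277e+5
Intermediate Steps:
(1/290329 + 27) - 232795 = 7838884/290329 - 232795 = -67579300671/290329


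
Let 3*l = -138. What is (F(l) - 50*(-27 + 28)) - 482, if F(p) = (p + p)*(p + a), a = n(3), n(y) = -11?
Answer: 4712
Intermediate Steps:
a = -11
l = -46 (l = (⅓)*(-138) = -46)
F(p) = 2*p*(-11 + p) (F(p) = (p + p)*(p - 11) = (2*p)*(-11 + p) = 2*p*(-11 + p))
(F(l) - 50*(-27 + 28)) - 482 = (2*(-46)*(-11 - 46) - 50*(-27 + 28)) - 482 = (2*(-46)*(-57) - 50*1) - 482 = (5244 - 50) - 482 = 5194 - 482 = 4712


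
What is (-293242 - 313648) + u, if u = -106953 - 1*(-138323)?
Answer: -575520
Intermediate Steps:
u = 31370 (u = -106953 + 138323 = 31370)
(-293242 - 313648) + u = (-293242 - 313648) + 31370 = -606890 + 31370 = -575520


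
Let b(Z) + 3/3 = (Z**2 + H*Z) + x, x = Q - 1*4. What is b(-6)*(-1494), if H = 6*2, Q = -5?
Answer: 68724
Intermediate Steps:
H = 12
x = -9 (x = -5 - 1*4 = -5 - 4 = -9)
b(Z) = -10 + Z**2 + 12*Z (b(Z) = -1 + ((Z**2 + 12*Z) - 9) = -1 + (-9 + Z**2 + 12*Z) = -10 + Z**2 + 12*Z)
b(-6)*(-1494) = (-10 + (-6)**2 + 12*(-6))*(-1494) = (-10 + 36 - 72)*(-1494) = -46*(-1494) = 68724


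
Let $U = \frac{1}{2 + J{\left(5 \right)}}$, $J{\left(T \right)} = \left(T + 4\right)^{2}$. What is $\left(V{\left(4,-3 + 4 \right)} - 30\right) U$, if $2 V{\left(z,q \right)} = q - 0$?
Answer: $- \frac{59}{166} \approx -0.35542$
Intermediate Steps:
$J{\left(T \right)} = \left(4 + T\right)^{2}$
$V{\left(z,q \right)} = \frac{q}{2}$ ($V{\left(z,q \right)} = \frac{q - 0}{2} = \frac{q + 0}{2} = \frac{q}{2}$)
$U = \frac{1}{83}$ ($U = \frac{1}{2 + \left(4 + 5\right)^{2}} = \frac{1}{2 + 9^{2}} = \frac{1}{2 + 81} = \frac{1}{83} \approx 0.012048$)
$\left(V{\left(4,-3 + 4 \right)} - 30\right) U = \left(\frac{-3 + 4}{2} - 30\right) \frac{1}{83} = \left(\frac{1}{2} \cdot 1 - 30\right) \frac{1}{83} = \left(\frac{1}{2} - 30\right) \frac{1}{83} = \left(- \frac{59}{2}\right) \frac{1}{83} = - \frac{59}{166}$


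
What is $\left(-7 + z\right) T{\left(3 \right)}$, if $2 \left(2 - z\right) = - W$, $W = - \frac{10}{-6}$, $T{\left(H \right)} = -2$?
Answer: $\frac{25}{3} \approx 8.3333$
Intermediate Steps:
$W = \frac{5}{3}$ ($W = \left(-10\right) \left(- \frac{1}{6}\right) = \frac{5}{3} \approx 1.6667$)
$z = \frac{17}{6}$ ($z = 2 - \frac{\left(-1\right) \frac{5}{3}}{2} = 2 - - \frac{5}{6} = 2 + \frac{5}{6} = \frac{17}{6} \approx 2.8333$)
$\left(-7 + z\right) T{\left(3 \right)} = \left(-7 + \frac{17}{6}\right) \left(-2\right) = \left(- \frac{25}{6}\right) \left(-2\right) = \frac{25}{3}$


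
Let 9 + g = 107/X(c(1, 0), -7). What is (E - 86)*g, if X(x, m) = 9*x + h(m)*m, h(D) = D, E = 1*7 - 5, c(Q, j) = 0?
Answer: 4008/7 ≈ 572.57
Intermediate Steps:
E = 2 (E = 7 - 5 = 2)
X(x, m) = m² + 9*x (X(x, m) = 9*x + m*m = 9*x + m² = m² + 9*x)
g = -334/49 (g = -9 + 107/((-7)² + 9*0) = -9 + 107/(49 + 0) = -9 + 107/49 = -334/49 ≈ -6.8163)
(E - 86)*g = (2 - 86)*(-334/49) = -84*(-334/49) = 4008/7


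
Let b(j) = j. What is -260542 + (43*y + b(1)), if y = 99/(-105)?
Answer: -9120354/35 ≈ -2.6058e+5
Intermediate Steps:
y = -33/35 (y = 99*(-1/105) = -33/35 ≈ -0.94286)
-260542 + (43*y + b(1)) = -260542 + (43*(-33/35) + 1) = -260542 + (-1419/35 + 1) = -260542 - 1384/35 = -9120354/35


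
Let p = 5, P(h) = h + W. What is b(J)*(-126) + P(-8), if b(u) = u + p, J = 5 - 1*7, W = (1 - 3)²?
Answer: -382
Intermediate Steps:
W = 4 (W = (-2)² = 4)
J = -2 (J = 5 - 7 = -2)
P(h) = 4 + h (P(h) = h + 4 = 4 + h)
b(u) = 5 + u (b(u) = u + 5 = 5 + u)
b(J)*(-126) + P(-8) = (5 - 2)*(-126) + (4 - 8) = 3*(-126) - 4 = -378 - 4 = -382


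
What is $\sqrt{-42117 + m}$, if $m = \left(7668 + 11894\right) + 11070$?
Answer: $i \sqrt{11485} \approx 107.17 i$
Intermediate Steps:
$m = 30632$ ($m = 19562 + 11070 = 30632$)
$\sqrt{-42117 + m} = \sqrt{-42117 + 30632} = \sqrt{-11485} = i \sqrt{11485}$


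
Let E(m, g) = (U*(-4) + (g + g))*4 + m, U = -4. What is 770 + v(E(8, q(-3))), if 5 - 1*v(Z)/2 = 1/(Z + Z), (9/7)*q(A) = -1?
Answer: 461751/592 ≈ 779.98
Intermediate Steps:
q(A) = -7/9 (q(A) = (7/9)*(-1) = -7/9)
E(m, g) = 64 + m + 8*g (E(m, g) = (-4*(-4) + (g + g))*4 + m = (16 + 2*g)*4 + m = (64 + 8*g) + m = 64 + m + 8*g)
v(Z) = 10 - 1/Z (v(Z) = 10 - 2/(Z + Z) = 10 - 2*1/(2*Z) = 10 - 1/Z)
770 + v(E(8, q(-3))) = 770 + (10 - 1/(64 + 8 + 8*(-7/9))) = 770 + (10 - 1/(64 + 8 - 56/9)) = 770 + (10 - 1/592/9) = 770 + (10 - 1*9/592) = 770 + (10 - 9/592) = 770 + 5911/592 = 461751/592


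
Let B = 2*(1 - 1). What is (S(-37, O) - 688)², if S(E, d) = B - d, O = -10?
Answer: 459684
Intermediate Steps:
B = 0 (B = 2*0 = 0)
S(E, d) = -d (S(E, d) = 0 - d = -d)
(S(-37, O) - 688)² = (-1*(-10) - 688)² = (10 - 688)² = (-678)² = 459684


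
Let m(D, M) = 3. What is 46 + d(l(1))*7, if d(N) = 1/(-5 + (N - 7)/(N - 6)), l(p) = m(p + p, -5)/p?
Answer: 485/11 ≈ 44.091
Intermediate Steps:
l(p) = 3/p
d(N) = 1/(-5 + (-7 + N)/(-6 + N))
46 + d(l(1))*7 = 46 + ((6 - 3/1)/(-23 + 4*(3/1)))*7 = 46 + ((6 - 3)/(-23 + 4*(3*1)))*7 = 46 + ((6 - 1*3)/(-23 + 4*3))*7 = 46 + ((6 - 3)/(-23 + 12))*7 = 46 + (3/(-11))*7 = 46 - 1/11*3*7 = 46 - 3/11*7 = 46 - 21/11 = 485/11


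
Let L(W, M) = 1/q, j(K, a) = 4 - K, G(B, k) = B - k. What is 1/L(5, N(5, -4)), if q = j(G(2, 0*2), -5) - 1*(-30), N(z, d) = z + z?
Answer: 32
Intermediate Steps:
N(z, d) = 2*z
q = 32 (q = (4 - (2 - 0*2)) - 1*(-30) = (4 - (2 - 1*0)) + 30 = (4 - (2 + 0)) + 30 = (4 - 1*2) + 30 = (4 - 2) + 30 = 2 + 30 = 32)
L(W, M) = 1/32
1/L(5, N(5, -4)) = 1/(1/32) = 32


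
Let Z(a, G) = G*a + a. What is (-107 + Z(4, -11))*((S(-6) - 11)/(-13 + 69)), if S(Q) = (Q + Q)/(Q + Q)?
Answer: 105/4 ≈ 26.250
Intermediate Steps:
S(Q) = 1 (S(Q) = (2*Q)/((2*Q)) = (2*Q)*(1/(2*Q)) = 1)
Z(a, G) = a + G*a
(-107 + Z(4, -11))*((S(-6) - 11)/(-13 + 69)) = (-107 + 4*(1 - 11))*((1 - 11)/(-13 + 69)) = (-107 + 4*(-10))*(-10/56) = (-107 - 40)*(-10*1/56) = -147*(-5/28) = 105/4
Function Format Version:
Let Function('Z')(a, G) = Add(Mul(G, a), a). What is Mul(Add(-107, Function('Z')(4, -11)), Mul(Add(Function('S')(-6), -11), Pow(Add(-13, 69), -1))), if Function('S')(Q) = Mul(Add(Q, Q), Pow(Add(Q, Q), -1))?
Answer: Rational(105, 4) ≈ 26.250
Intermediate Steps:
Function('S')(Q) = 1 (Function('S')(Q) = Mul(Mul(2, Q), Pow(Mul(2, Q), -1)) = Mul(Mul(2, Q), Mul(Rational(1, 2), Pow(Q, -1))) = 1)
Function('Z')(a, G) = Add(a, Mul(G, a))
Mul(Add(-107, Function('Z')(4, -11)), Mul(Add(Function('S')(-6), -11), Pow(Add(-13, 69), -1))) = Mul(Add(-107, Mul(4, Add(1, -11))), Mul(Add(1, -11), Pow(Add(-13, 69), -1))) = Mul(Add(-107, Mul(4, -10)), Mul(-10, Pow(56, -1))) = Mul(Add(-107, -40), Mul(-10, Rational(1, 56))) = Mul(-147, Rational(-5, 28)) = Rational(105, 4)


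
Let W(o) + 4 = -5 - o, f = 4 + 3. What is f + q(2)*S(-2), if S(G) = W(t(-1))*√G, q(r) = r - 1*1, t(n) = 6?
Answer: 7 - 15*I*√2 ≈ 7.0 - 21.213*I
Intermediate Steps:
q(r) = -1 + r (q(r) = r - 1 = -1 + r)
f = 7
W(o) = -9 - o (W(o) = -4 + (-5 - o) = -9 - o)
S(G) = -15*√G (S(G) = (-9 - 1*6)*√G = (-9 - 6)*√G = -15*√G)
f + q(2)*S(-2) = 7 + (-1 + 2)*(-15*I*√2) = 7 + 1*(-15*I*√2) = 7 - 15*I*√2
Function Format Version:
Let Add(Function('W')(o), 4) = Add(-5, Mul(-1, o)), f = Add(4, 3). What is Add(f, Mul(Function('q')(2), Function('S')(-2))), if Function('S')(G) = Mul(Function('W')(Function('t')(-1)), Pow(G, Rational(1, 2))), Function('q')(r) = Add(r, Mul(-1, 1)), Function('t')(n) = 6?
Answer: Add(7, Mul(-15, I, Pow(2, Rational(1, 2)))) ≈ Add(7.0000, Mul(-21.213, I))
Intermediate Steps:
Function('q')(r) = Add(-1, r) (Function('q')(r) = Add(r, -1) = Add(-1, r))
f = 7
Function('W')(o) = Add(-9, Mul(-1, o)) (Function('W')(o) = Add(-4, Add(-5, Mul(-1, o))) = Add(-9, Mul(-1, o)))
Function('S')(G) = Mul(-15, Pow(G, Rational(1, 2))) (Function('S')(G) = Mul(Add(-9, Mul(-1, 6)), Pow(G, Rational(1, 2))) = Mul(Add(-9, -6), Pow(G, Rational(1, 2))) = Mul(-15, Pow(G, Rational(1, 2))))
Add(f, Mul(Function('q')(2), Function('S')(-2))) = Add(7, Mul(Add(-1, 2), Mul(-15, Pow(-2, Rational(1, 2))))) = Add(7, Mul(1, Mul(-15, Mul(I, Pow(2, Rational(1, 2)))))) = Add(7, Mul(1, Mul(-15, I, Pow(2, Rational(1, 2))))) = Add(7, Mul(-15, I, Pow(2, Rational(1, 2))))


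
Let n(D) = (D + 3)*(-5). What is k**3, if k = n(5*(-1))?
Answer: 1000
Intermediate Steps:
n(D) = -15 - 5*D (n(D) = (3 + D)*(-5) = -15 - 5*D)
k = 10 (k = -15 - 25*(-1) = -15 - 5*(-5) = -15 + 25 = 10)
k**3 = 10**3 = 1000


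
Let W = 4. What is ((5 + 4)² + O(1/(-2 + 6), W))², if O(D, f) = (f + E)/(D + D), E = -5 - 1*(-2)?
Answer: 6889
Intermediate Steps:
E = -3 (E = -5 + 2 = -3)
O(D, f) = (-3 + f)/(2*D) (O(D, f) = (f - 3)/(D + D) = (-3 + f)/((2*D)) = (-3 + f)*(1/(2*D)) = (-3 + f)/(2*D))
((5 + 4)² + O(1/(-2 + 6), W))² = ((5 + 4)² + (-3 + 4)/(2*(1/(-2 + 6))))² = (9² + (½)*1/1/4)² = (81 + (½)*1/(¼))² = (81 + (½)*4*1)² = (81 + 2)² = 83² = 6889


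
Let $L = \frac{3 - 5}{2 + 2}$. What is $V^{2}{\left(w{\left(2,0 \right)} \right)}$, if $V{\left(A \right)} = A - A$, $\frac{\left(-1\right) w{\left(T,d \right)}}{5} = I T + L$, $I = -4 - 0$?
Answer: $0$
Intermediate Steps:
$I = -4$ ($I = -4 + 0 = -4$)
$L = - \frac{1}{2}$ ($L = - \frac{2}{4} = \left(-2\right) \frac{1}{4} = - \frac{1}{2} \approx -0.5$)
$w{\left(T,d \right)} = \frac{5}{2} + 20 T$ ($w{\left(T,d \right)} = - 5 \left(- 4 T - \frac{1}{2}\right) = - 5 \left(- \frac{1}{2} - 4 T\right) = \frac{5}{2} + 20 T$)
$V{\left(A \right)} = 0$
$V^{2}{\left(w{\left(2,0 \right)} \right)} = 0^{2} = 0$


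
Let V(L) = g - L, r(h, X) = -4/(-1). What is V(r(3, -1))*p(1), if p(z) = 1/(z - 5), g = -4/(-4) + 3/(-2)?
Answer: 9/8 ≈ 1.1250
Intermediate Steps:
r(h, X) = 4 (r(h, X) = -4*(-1) = 4)
g = -½ (g = -4*(-¼) + 3*(-½) = 1 - 3/2 = -½ ≈ -0.50000)
p(z) = 1/(-5 + z)
V(L) = -½ - L
V(r(3, -1))*p(1) = (-½ - 1*4)/(-5 + 1) = (-½ - 4)/(-4) = -9/2*(-¼) = 9/8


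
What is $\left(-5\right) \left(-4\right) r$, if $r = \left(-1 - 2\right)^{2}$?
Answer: $180$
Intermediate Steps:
$r = 9$ ($r = \left(-3\right)^{2} = 9$)
$\left(-5\right) \left(-4\right) r = \left(-5\right) \left(-4\right) 9 = 20 \cdot 9 = 180$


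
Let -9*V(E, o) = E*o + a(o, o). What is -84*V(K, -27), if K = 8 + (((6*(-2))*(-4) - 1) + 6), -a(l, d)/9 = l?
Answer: -13104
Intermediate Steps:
a(l, d) = -9*l
K = 61 (K = 8 + ((-12*(-4) - 1) + 6) = 8 + ((48 - 1) + 6) = 8 + (47 + 6) = 8 + 53 = 61)
V(E, o) = o - E*o/9 (V(E, o) = -(E*o - 9*o)/9 = -(-9*o + E*o)/9 = o - E*o/9)
-84*V(K, -27) = -28*(-27)*(9 - 1*61)/3 = -28*(-27)*(9 - 61)/3 = -28*(-27)*(-52)/3 = -84*156 = -13104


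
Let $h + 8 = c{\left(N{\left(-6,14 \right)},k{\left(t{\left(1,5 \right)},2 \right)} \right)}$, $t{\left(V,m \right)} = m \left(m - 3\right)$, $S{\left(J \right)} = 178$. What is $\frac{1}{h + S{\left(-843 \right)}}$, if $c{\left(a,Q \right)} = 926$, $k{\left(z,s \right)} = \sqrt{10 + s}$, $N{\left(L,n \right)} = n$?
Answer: $\frac{1}{1096} \approx 0.00091241$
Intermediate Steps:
$t{\left(V,m \right)} = m \left(-3 + m\right)$
$h = 918$ ($h = -8 + 926 = 918$)
$\frac{1}{h + S{\left(-843 \right)}} = \frac{1}{918 + 178} = \frac{1}{1096}$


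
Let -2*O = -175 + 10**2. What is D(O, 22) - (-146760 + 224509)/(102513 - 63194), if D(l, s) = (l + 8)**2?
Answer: 46469949/22468 ≈ 2068.3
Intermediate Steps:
O = 75/2 (O = -(-175 + 10**2)/2 = -(-175 + 100)/2 = -1/2*(-75) = 75/2 ≈ 37.500)
D(l, s) = (8 + l)**2
D(O, 22) - (-146760 + 224509)/(102513 - 63194) = (8 + 75/2)**2 - (-146760 + 224509)/(102513 - 63194) = (91/2)**2 - 77749/39319 = 8281/4 - 77749/39319 = 8281/4 - 1*11107/5617 = 8281/4 - 11107/5617 = 46469949/22468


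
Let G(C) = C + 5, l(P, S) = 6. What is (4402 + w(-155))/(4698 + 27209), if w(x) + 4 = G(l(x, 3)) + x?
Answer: 4254/31907 ≈ 0.13332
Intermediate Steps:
G(C) = 5 + C
w(x) = 7 + x (w(x) = -4 + ((5 + 6) + x) = -4 + (11 + x) = 7 + x)
(4402 + w(-155))/(4698 + 27209) = (4402 + (7 - 155))/(4698 + 27209) = (4402 - 148)/31907 = 4254*(1/31907) = 4254/31907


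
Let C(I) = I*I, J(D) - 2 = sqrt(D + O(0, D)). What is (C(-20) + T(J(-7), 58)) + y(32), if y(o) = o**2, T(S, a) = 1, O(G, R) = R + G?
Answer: 1425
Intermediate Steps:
O(G, R) = G + R
J(D) = 2 + sqrt(2)*sqrt(D) (J(D) = 2 + sqrt(D + (0 + D)) = 2 + sqrt(D + D) = 2 + sqrt(2*D) = 2 + sqrt(2)*sqrt(D))
C(I) = I**2
(C(-20) + T(J(-7), 58)) + y(32) = ((-20)**2 + 1) + 32**2 = (400 + 1) + 1024 = 401 + 1024 = 1425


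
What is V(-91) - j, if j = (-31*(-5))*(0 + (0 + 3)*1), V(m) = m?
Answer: -556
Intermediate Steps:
j = 465 (j = 155*(0 + 3*1) = 155*(0 + 3) = 155*3 = 465)
V(-91) - j = -91 - 1*465 = -91 - 465 = -556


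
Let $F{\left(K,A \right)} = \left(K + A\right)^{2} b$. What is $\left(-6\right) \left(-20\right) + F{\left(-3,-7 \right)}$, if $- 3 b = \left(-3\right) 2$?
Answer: $320$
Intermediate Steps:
$b = 2$ ($b = - \frac{\left(-3\right) 2}{3} = \left(- \frac{1}{3}\right) \left(-6\right) = 2$)
$F{\left(K,A \right)} = 2 \left(A + K\right)^{2}$ ($F{\left(K,A \right)} = \left(K + A\right)^{2} \cdot 2 = \left(A + K\right)^{2} \cdot 2 = 2 \left(A + K\right)^{2}$)
$\left(-6\right) \left(-20\right) + F{\left(-3,-7 \right)} = \left(-6\right) \left(-20\right) + 2 \left(-7 - 3\right)^{2} = 120 + 2 \left(-10\right)^{2} = 120 + 2 \cdot 100 = 120 + 200 = 320$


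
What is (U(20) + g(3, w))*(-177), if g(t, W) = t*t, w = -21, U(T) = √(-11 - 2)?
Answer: -1593 - 177*I*√13 ≈ -1593.0 - 638.18*I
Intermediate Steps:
U(T) = I*√13 (U(T) = √(-13) = I*√13)
g(t, W) = t²
(U(20) + g(3, w))*(-177) = (I*√13 + 3²)*(-177) = (I*√13 + 9)*(-177) = (9 + I*√13)*(-177) = -1593 - 177*I*√13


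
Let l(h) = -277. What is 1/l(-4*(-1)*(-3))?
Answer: -1/277 ≈ -0.0036101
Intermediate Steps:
1/l(-4*(-1)*(-3)) = 1/(-277) = -1/277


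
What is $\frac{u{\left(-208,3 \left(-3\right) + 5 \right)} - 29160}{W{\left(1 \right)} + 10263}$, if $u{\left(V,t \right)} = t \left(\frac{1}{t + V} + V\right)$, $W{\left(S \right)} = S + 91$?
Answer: $- \frac{1501383}{548815} \approx -2.7357$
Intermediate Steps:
$W{\left(S \right)} = 91 + S$
$u{\left(V,t \right)} = t \left(V + \frac{1}{V + t}\right)$ ($u{\left(V,t \right)} = t \left(\frac{1}{V + t} + V\right) = t \left(V + \frac{1}{V + t}\right)$)
$\frac{u{\left(-208,3 \left(-3\right) + 5 \right)} - 29160}{W{\left(1 \right)} + 10263} = \frac{\frac{\left(3 \left(-3\right) + 5\right) \left(1 + \left(-208\right)^{2} - 208 \left(3 \left(-3\right) + 5\right)\right)}{-208 + \left(3 \left(-3\right) + 5\right)} - 29160}{\left(91 + 1\right) + 10263} = \frac{\frac{\left(-9 + 5\right) \left(1 + 43264 - 208 \left(-9 + 5\right)\right)}{-208 + \left(-9 + 5\right)} - 29160}{92 + 10263} = \frac{- \frac{4 \left(1 + 43264 - -832\right)}{-208 - 4} - 29160}{10355} = \left(- \frac{4 \left(1 + 43264 + 832\right)}{-212} - 29160\right) \frac{1}{10355} = \left(\left(-4\right) \left(- \frac{1}{212}\right) 44097 - 29160\right) \frac{1}{10355} = \left(\frac{44097}{53} - 29160\right) \frac{1}{10355} = \left(- \frac{1501383}{53}\right) \frac{1}{10355} = - \frac{1501383}{548815}$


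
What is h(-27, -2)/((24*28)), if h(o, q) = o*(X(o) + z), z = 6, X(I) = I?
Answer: 27/32 ≈ 0.84375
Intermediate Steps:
h(o, q) = o*(6 + o) (h(o, q) = o*(o + 6) = o*(6 + o))
h(-27, -2)/((24*28)) = (-27*(6 - 27))/((24*28)) = -27*(-21)/672 = 567*(1/672) = 27/32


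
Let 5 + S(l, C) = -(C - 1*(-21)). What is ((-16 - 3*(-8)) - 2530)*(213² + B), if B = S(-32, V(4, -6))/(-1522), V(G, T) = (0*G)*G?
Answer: -87074123084/761 ≈ -1.1442e+8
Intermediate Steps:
V(G, T) = 0 (V(G, T) = 0*G = 0)
S(l, C) = -26 - C (S(l, C) = -5 - (C - 1*(-21)) = -5 - (C + 21) = -5 - (21 + C) = -5 + (-21 - C) = -26 - C)
B = 13/761 (B = (-26 - 1*0)/(-1522) = (-26 + 0)*(-1/1522) = -26*(-1/1522) = 13/761 ≈ 0.017083)
((-16 - 3*(-8)) - 2530)*(213² + B) = ((-16 - 3*(-8)) - 2530)*(213² + 13/761) = ((-16 + 24) - 2530)*(45369 + 13/761) = (8 - 2530)*(34525822/761) = -2522*34525822/761 = -87074123084/761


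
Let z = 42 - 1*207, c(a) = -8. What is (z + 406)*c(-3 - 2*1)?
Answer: -1928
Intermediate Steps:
z = -165 (z = 42 - 207 = -165)
(z + 406)*c(-3 - 2*1) = (-165 + 406)*(-8) = 241*(-8) = -1928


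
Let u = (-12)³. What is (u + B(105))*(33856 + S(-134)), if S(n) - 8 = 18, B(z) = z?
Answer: -54990486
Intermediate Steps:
u = -1728
S(n) = 26 (S(n) = 8 + 18 = 26)
(u + B(105))*(33856 + S(-134)) = (-1728 + 105)*(33856 + 26) = -1623*33882 = -54990486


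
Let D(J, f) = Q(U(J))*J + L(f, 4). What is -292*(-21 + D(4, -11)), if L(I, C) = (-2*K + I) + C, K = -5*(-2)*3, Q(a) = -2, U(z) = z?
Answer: 28032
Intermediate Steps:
K = 30 (K = 10*3 = 30)
L(I, C) = -60 + C + I (L(I, C) = (-2*30 + I) + C = (-60 + I) + C = -60 + C + I)
D(J, f) = -56 + f - 2*J (D(J, f) = -2*J + (-60 + 4 + f) = -2*J + (-56 + f) = -56 + f - 2*J)
-292*(-21 + D(4, -11)) = -292*(-21 + (-56 - 11 - 2*4)) = -292*(-21 + (-56 - 11 - 8)) = -292*(-21 - 75) = -292*(-96) = 28032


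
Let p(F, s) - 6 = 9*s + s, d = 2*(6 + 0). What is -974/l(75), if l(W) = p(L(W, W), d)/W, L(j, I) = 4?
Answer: -12175/21 ≈ -579.76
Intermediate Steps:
d = 12 (d = 2*6 = 12)
p(F, s) = 6 + 10*s (p(F, s) = 6 + (9*s + s) = 6 + 10*s)
l(W) = 126/W (l(W) = (6 + 10*12)/W = (6 + 120)/W = 126/W)
-974/l(75) = -974/(126/75) = -974/(126*(1/75)) = -974/42/25 = -974*25/42 = -12175/21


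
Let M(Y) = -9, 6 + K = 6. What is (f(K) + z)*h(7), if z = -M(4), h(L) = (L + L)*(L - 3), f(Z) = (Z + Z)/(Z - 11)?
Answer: 504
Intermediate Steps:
K = 0 (K = -6 + 6 = 0)
f(Z) = 2*Z/(-11 + Z) (f(Z) = (2*Z)/(-11 + Z) = 2*Z/(-11 + Z))
h(L) = 2*L*(-3 + L) (h(L) = (2*L)*(-3 + L) = 2*L*(-3 + L))
z = 9 (z = -1*(-9) = 9)
(f(K) + z)*h(7) = (2*0/(-11 + 0) + 9)*(2*7*(-3 + 7)) = (2*0/(-11) + 9)*(2*7*4) = (2*0*(-1/11) + 9)*56 = (0 + 9)*56 = 9*56 = 504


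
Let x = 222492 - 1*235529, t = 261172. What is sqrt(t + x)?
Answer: sqrt(248135) ≈ 498.13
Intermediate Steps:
x = -13037 (x = 222492 - 235529 = -13037)
sqrt(t + x) = sqrt(261172 - 13037) = sqrt(248135)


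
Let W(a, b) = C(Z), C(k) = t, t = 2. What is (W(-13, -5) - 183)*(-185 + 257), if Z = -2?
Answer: -13032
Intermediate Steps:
C(k) = 2
W(a, b) = 2
(W(-13, -5) - 183)*(-185 + 257) = (2 - 183)*(-185 + 257) = -181*72 = -13032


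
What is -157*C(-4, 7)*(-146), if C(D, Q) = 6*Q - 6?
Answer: 825192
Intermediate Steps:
C(D, Q) = -6 + 6*Q
-157*C(-4, 7)*(-146) = -157*(-6 + 6*7)*(-146) = -157*(-6 + 42)*(-146) = -157*36*(-146) = -5652*(-146) = 825192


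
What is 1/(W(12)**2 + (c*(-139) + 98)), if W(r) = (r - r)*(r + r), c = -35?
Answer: 1/4963 ≈ 0.00020149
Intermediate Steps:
W(r) = 0 (W(r) = 0*(2*r) = 0)
1/(W(12)**2 + (c*(-139) + 98)) = 1/(0**2 + (-35*(-139) + 98)) = 1/(0 + (4865 + 98)) = 1/(0 + 4963) = 1/4963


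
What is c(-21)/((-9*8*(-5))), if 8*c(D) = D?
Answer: -7/960 ≈ -0.0072917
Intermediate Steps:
c(D) = D/8
c(-21)/((-9*8*(-5))) = ((⅛)*(-21))/((-9*8*(-5))) = -21/(8*((-72*(-5)))) = -21/8/360 = -21/8*1/360 = -7/960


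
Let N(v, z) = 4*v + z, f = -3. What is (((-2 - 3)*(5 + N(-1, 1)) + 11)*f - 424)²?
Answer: 182329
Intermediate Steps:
N(v, z) = z + 4*v
(((-2 - 3)*(5 + N(-1, 1)) + 11)*f - 424)² = (((-2 - 3)*(5 + (1 + 4*(-1))) + 11)*(-3) - 424)² = ((-5*(5 + (1 - 4)) + 11)*(-3) - 424)² = ((-5*(5 - 3) + 11)*(-3) - 424)² = ((-5*2 + 11)*(-3) - 424)² = ((-10 + 11)*(-3) - 424)² = (1*(-3) - 424)² = (-3 - 424)² = (-427)² = 182329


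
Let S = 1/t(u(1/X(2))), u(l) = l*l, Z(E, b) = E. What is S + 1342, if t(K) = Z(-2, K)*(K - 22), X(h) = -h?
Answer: 116756/87 ≈ 1342.0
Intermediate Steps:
u(l) = l**2
t(K) = 44 - 2*K (t(K) = -2*(K - 22) = -2*(-22 + K) = 44 - 2*K)
S = 2/87 (S = 1/(44 - 2*(1/(-1*2))**2) = 1/(44 - 2*(1/(-2))**2) = 1/(44 - 2*(1*(-1/2))**2) = 1/(44 - 2*(-1/2)**2) = 1/(44 - 2*1/4) = 1/(44 - 1/2) = 1/(87/2) = 2/87 ≈ 0.022988)
S + 1342 = 2/87 + 1342 = 116756/87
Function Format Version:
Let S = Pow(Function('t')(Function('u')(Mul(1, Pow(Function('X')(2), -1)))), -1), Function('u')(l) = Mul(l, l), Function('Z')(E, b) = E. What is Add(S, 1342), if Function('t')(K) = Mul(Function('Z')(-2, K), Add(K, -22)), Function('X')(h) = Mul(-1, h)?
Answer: Rational(116756, 87) ≈ 1342.0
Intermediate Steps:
Function('u')(l) = Pow(l, 2)
Function('t')(K) = Add(44, Mul(-2, K)) (Function('t')(K) = Mul(-2, Add(K, -22)) = Mul(-2, Add(-22, K)) = Add(44, Mul(-2, K)))
S = Rational(2, 87) (S = Pow(Add(44, Mul(-2, Pow(Mul(1, Pow(Mul(-1, 2), -1)), 2))), -1) = Pow(Add(44, Mul(-2, Pow(Mul(1, Pow(-2, -1)), 2))), -1) = Pow(Add(44, Mul(-2, Pow(Mul(1, Rational(-1, 2)), 2))), -1) = Pow(Add(44, Mul(-2, Pow(Rational(-1, 2), 2))), -1) = Pow(Add(44, Mul(-2, Rational(1, 4))), -1) = Pow(Add(44, Rational(-1, 2)), -1) = Pow(Rational(87, 2), -1) = Rational(2, 87) ≈ 0.022988)
Add(S, 1342) = Add(Rational(2, 87), 1342) = Rational(116756, 87)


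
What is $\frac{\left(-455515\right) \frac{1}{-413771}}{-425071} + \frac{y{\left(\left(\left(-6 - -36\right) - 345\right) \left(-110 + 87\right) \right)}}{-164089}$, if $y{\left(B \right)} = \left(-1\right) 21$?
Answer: $\frac{3618778106726}{28860310152217949} \approx 0.00012539$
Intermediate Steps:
$y{\left(B \right)} = -21$
$\frac{\left(-455515\right) \frac{1}{-413771}}{-425071} + \frac{y{\left(\left(\left(-6 - -36\right) - 345\right) \left(-110 + 87\right) \right)}}{-164089} = \frac{\left(-455515\right) \frac{1}{-413771}}{-425071} - \frac{21}{-164089} = \left(-455515\right) \left(- \frac{1}{413771}\right) \left(- \frac{1}{425071}\right) - - \frac{21}{164089} = \frac{455515}{413771} \left(- \frac{1}{425071}\right) + \frac{21}{164089} = - \frac{455515}{175882052741} + \frac{21}{164089} = \frac{3618778106726}{28860310152217949}$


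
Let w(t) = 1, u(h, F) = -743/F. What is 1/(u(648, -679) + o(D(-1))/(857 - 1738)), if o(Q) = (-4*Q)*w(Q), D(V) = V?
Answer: 598199/651867 ≈ 0.91767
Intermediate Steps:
o(Q) = -4*Q (o(Q) = -4*Q*1 = -4*Q)
1/(u(648, -679) + o(D(-1))/(857 - 1738)) = 1/(-743/(-679) + (-4*(-1))/(857 - 1738)) = 1/(-743*(-1/679) + 4/(-881)) = 1/(743/679 - 1/881*4) = 1/(743/679 - 4/881) = 1/(651867/598199) = 598199/651867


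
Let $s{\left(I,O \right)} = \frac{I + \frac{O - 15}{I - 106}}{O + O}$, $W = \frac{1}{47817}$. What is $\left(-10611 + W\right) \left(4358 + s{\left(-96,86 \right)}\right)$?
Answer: $- \frac{12802612551600559}{276892308} \approx -4.6237 \cdot 10^{7}$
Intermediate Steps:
$W = \frac{1}{47817} \approx 2.0913 \cdot 10^{-5}$
$s{\left(I,O \right)} = \frac{I + \frac{-15 + O}{-106 + I}}{2 O}$
$\left(-10611 + W\right) \left(4358 + s{\left(-96,86 \right)}\right) = \left(-10611 + \frac{1}{47817}\right) \left(4358 + \frac{-15 + 86 + \left(-96\right)^{2} - -10176}{2 \cdot 86 \left(-106 - 96\right)}\right) = - \frac{507386186 \left(4358 + \frac{1}{2} \cdot \frac{1}{86} \frac{1}{-202} \left(-15 + 86 + 9216 + 10176\right)\right)}{47817} = - \frac{507386186 \left(4358 + \frac{1}{2} \cdot \frac{1}{86} \left(- \frac{1}{202}\right) 19463\right)}{47817} = - \frac{507386186 \left(4358 - \frac{19463}{34744}\right)}{47817} = \left(- \frac{507386186}{47817}\right) \frac{151394889}{34744} = - \frac{12802612551600559}{276892308}$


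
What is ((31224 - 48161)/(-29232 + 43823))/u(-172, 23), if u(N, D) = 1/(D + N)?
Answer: 2523613/14591 ≈ 172.96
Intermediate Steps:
((31224 - 48161)/(-29232 + 43823))/u(-172, 23) = ((31224 - 48161)/(-29232 + 43823))/(1/(23 - 172)) = (-16937/14591)/(1/(-149)) = (-16937*1/14591)/(-1/149) = -16937/14591*(-149) = 2523613/14591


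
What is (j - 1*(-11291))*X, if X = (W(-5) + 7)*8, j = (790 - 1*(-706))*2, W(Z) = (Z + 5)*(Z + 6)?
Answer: 799848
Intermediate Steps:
W(Z) = (5 + Z)*(6 + Z)
j = 2992 (j = (790 + 706)*2 = 1496*2 = 2992)
X = 56 (X = ((30 + (-5)**2 + 11*(-5)) + 7)*8 = ((30 + 25 - 55) + 7)*8 = (0 + 7)*8 = 7*8 = 56)
(j - 1*(-11291))*X = (2992 - 1*(-11291))*56 = (2992 + 11291)*56 = 14283*56 = 799848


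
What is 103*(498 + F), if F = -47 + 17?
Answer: 48204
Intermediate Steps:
F = -30
103*(498 + F) = 103*(498 - 30) = 103*468 = 48204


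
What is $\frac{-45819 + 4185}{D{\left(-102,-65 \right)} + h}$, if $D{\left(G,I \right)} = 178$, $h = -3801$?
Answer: $\frac{41634}{3623} \approx 11.492$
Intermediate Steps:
$\frac{-45819 + 4185}{D{\left(-102,-65 \right)} + h} = \frac{-45819 + 4185}{178 - 3801} = - \frac{41634}{-3623} = \left(-41634\right) \left(- \frac{1}{3623}\right) = \frac{41634}{3623}$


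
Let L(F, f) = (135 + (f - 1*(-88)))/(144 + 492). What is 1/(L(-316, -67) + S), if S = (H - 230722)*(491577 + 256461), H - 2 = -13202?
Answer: -53/9670535026895 ≈ -5.4806e-12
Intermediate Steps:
H = -13200 (H = 2 - 13202 = -13200)
S = -182462925036 (S = (-13200 - 230722)*(491577 + 256461) = -243922*748038 = -182462925036)
L(F, f) = 223/636 + f/636 (L(F, f) = (135 + (f + 88))/636 = (135 + (88 + f))*(1/636) = (223 + f)*(1/636) = 223/636 + f/636)
1/(L(-316, -67) + S) = 1/((223/636 + (1/636)*(-67)) - 182462925036) = 1/((223/636 - 67/636) - 182462925036) = 1/(13/53 - 182462925036) = 1/(-9670535026895/53) = -53/9670535026895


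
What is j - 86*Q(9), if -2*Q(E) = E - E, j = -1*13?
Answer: -13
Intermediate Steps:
j = -13
Q(E) = 0 (Q(E) = -(E - E)/2 = -½*0 = 0)
j - 86*Q(9) = -13 - 86*0 = -13 + 0 = -13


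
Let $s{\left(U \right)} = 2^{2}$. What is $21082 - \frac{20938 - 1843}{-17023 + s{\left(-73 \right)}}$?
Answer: $\frac{119604551}{5673} \approx 21083.0$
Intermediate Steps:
$s{\left(U \right)} = 4$
$21082 - \frac{20938 - 1843}{-17023 + s{\left(-73 \right)}} = 21082 - \frac{20938 - 1843}{-17023 + 4} = 21082 - \frac{19095}{-17019} = 21082 - 19095 \left(- \frac{1}{17019}\right) = 21082 - - \frac{6365}{5673} = 21082 + \frac{6365}{5673} = \frac{119604551}{5673}$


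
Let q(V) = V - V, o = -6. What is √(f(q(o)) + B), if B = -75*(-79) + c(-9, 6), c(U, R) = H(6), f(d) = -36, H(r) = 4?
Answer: √5893 ≈ 76.766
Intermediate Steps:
q(V) = 0
c(U, R) = 4
B = 5929 (B = -75*(-79) + 4 = 5925 + 4 = 5929)
√(f(q(o)) + B) = √(-36 + 5929) = √5893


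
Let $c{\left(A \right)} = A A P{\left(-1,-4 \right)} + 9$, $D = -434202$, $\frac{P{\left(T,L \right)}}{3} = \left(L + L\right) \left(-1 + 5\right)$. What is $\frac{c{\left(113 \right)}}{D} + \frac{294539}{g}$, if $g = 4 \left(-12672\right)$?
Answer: $- \frac{10959218693}{3668138496} \approx -2.9877$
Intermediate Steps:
$P{\left(T,L \right)} = 24 L$ ($P{\left(T,L \right)} = 3 \left(L + L\right) \left(-1 + 5\right) = 3 \cdot 2 L 4 = 3 \cdot 8 L = 24 L$)
$g = -50688$
$c{\left(A \right)} = 9 - 96 A^{2}$ ($c{\left(A \right)} = A A 24 \left(-4\right) + 9 = A^{2} \left(-96\right) + 9 = - 96 A^{2} + 9 = 9 - 96 A^{2}$)
$\frac{c{\left(113 \right)}}{D} + \frac{294539}{g} = \frac{9 - 96 \cdot 113^{2}}{-434202} + \frac{294539}{-50688} = \left(9 - 1225824\right) \left(- \frac{1}{434202}\right) + 294539 \left(- \frac{1}{50688}\right) = \left(9 - 1225824\right) \left(- \frac{1}{434202}\right) - \frac{294539}{50688} = \left(-1225815\right) \left(- \frac{1}{434202}\right) - \frac{294539}{50688} = \frac{408605}{144734} - \frac{294539}{50688} = - \frac{10959218693}{3668138496}$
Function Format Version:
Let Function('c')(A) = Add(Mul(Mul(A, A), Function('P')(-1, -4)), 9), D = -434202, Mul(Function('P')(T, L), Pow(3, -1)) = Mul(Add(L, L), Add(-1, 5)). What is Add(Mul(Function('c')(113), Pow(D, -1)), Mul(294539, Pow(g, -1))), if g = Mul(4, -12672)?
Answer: Rational(-10959218693, 3668138496) ≈ -2.9877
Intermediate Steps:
Function('P')(T, L) = Mul(24, L) (Function('P')(T, L) = Mul(3, Mul(Add(L, L), Add(-1, 5))) = Mul(3, Mul(Mul(2, L), 4)) = Mul(3, Mul(8, L)) = Mul(24, L))
g = -50688
Function('c')(A) = Add(9, Mul(-96, Pow(A, 2))) (Function('c')(A) = Add(Mul(Mul(A, A), Mul(24, -4)), 9) = Add(Mul(Pow(A, 2), -96), 9) = Add(Mul(-96, Pow(A, 2)), 9) = Add(9, Mul(-96, Pow(A, 2))))
Add(Mul(Function('c')(113), Pow(D, -1)), Mul(294539, Pow(g, -1))) = Add(Mul(Add(9, Mul(-96, Pow(113, 2))), Pow(-434202, -1)), Mul(294539, Pow(-50688, -1))) = Add(Mul(Add(9, Mul(-96, 12769)), Rational(-1, 434202)), Mul(294539, Rational(-1, 50688))) = Add(Mul(Add(9, -1225824), Rational(-1, 434202)), Rational(-294539, 50688)) = Add(Mul(-1225815, Rational(-1, 434202)), Rational(-294539, 50688)) = Add(Rational(408605, 144734), Rational(-294539, 50688)) = Rational(-10959218693, 3668138496)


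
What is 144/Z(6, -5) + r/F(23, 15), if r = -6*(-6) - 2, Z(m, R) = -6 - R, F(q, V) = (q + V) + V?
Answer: -7598/53 ≈ -143.36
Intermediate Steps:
F(q, V) = q + 2*V (F(q, V) = (V + q) + V = q + 2*V)
r = 34 (r = 36 - 2 = 34)
144/Z(6, -5) + r/F(23, 15) = 144/(-6 - 1*(-5)) + 34/(23 + 2*15) = 144/(-6 + 5) + 34/(23 + 30) = 144/(-1) + 34/53 = 144*(-1) + 34*(1/53) = -144 + 34/53 = -7598/53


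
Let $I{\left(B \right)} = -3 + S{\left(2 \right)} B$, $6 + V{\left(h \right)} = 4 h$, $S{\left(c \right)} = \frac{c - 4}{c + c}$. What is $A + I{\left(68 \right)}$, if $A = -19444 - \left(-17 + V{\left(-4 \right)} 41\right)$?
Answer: $-18562$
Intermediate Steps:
$S{\left(c \right)} = \frac{-4 + c}{2 c}$
$V{\left(h \right)} = -6 + 4 h$
$I{\left(B \right)} = -3 - \frac{B}{2}$ ($I{\left(B \right)} = -3 + \frac{-4 + 2}{2 \cdot 2} B = -3 + \frac{1}{2} \cdot \frac{1}{2} \left(-2\right) B = -3 - \frac{B}{2}$)
$A = -18525$ ($A = -19444 - \left(-17 + \left(-6 + 4 \left(-4\right)\right) 41\right) = -19444 - \left(-17 + \left(-6 - 16\right) 41\right) = -19444 - \left(-17 - 902\right) = -19444 - -919 = -19444 + 919 = -18525$)
$A + I{\left(68 \right)} = -18525 - 37 = -18562$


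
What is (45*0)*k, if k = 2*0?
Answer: 0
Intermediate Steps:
k = 0
(45*0)*k = (45*0)*0 = 0*0 = 0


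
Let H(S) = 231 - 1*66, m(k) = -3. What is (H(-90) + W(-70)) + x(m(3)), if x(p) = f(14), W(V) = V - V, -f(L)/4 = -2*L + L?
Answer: 221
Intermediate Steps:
f(L) = 4*L (f(L) = -4*(-2*L + L) = -(-4)*L = 4*L)
H(S) = 165 (H(S) = 231 - 66 = 165)
W(V) = 0
x(p) = 56 (x(p) = 4*14 = 56)
(H(-90) + W(-70)) + x(m(3)) = (165 + 0) + 56 = 165 + 56 = 221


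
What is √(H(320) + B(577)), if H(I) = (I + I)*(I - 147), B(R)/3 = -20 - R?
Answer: √108929 ≈ 330.04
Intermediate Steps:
B(R) = -60 - 3*R (B(R) = 3*(-20 - R) = -60 - 3*R)
H(I) = 2*I*(-147 + I) (H(I) = (2*I)*(-147 + I) = 2*I*(-147 + I))
√(H(320) + B(577)) = √(2*320*(-147 + 320) + (-60 - 3*577)) = √(2*320*173 + (-60 - 1731)) = √(110720 - 1791) = √108929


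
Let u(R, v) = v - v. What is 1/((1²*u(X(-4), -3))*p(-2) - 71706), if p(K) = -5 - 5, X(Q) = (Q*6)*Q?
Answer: -1/71706 ≈ -1.3946e-5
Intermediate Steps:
X(Q) = 6*Q² (X(Q) = (6*Q)*Q = 6*Q²)
u(R, v) = 0
p(K) = -10
1/((1²*u(X(-4), -3))*p(-2) - 71706) = 1/((1²*0)*(-10) - 71706) = 1/((1*0)*(-10) - 71706) = 1/(0*(-10) - 71706) = 1/(0 - 71706) = 1/(-71706) = -1/71706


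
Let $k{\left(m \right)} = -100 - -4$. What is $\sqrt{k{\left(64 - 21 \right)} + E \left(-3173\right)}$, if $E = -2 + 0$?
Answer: $25 \sqrt{10} \approx 79.057$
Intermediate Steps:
$E = -2$
$k{\left(m \right)} = -96$ ($k{\left(m \right)} = -100 + 4 = -96$)
$\sqrt{k{\left(64 - 21 \right)} + E \left(-3173\right)} = \sqrt{-96 - -6346} = \sqrt{-96 + 6346} = \sqrt{6250} = 25 \sqrt{10}$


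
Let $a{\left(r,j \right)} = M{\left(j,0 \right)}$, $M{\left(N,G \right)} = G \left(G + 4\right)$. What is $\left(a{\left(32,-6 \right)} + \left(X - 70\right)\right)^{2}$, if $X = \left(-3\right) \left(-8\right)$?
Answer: $2116$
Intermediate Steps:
$M{\left(N,G \right)} = G \left(4 + G\right)$
$a{\left(r,j \right)} = 0$ ($a{\left(r,j \right)} = 0 \left(4 + 0\right) = 0 \cdot 4 = 0$)
$X = 24$
$\left(a{\left(32,-6 \right)} + \left(X - 70\right)\right)^{2} = \left(0 + \left(24 - 70\right)\right)^{2} = \left(0 - 46\right)^{2} = \left(-46\right)^{2} = 2116$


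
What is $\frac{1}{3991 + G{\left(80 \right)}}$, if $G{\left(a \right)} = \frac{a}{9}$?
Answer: $\frac{9}{35999} \approx 0.00025001$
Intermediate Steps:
$G{\left(a \right)} = \frac{a}{9}$ ($G{\left(a \right)} = a \frac{1}{9} = \frac{a}{9}$)
$\frac{1}{3991 + G{\left(80 \right)}} = \frac{1}{3991 + \frac{1}{9} \cdot 80} = \frac{1}{3991 + \frac{80}{9}} = \frac{1}{\frac{35999}{9}} = \frac{9}{35999}$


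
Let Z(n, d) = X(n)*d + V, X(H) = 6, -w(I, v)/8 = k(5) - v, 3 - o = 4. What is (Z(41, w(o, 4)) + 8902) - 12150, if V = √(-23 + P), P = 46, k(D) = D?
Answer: -3296 + √23 ≈ -3291.2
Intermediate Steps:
o = -1 (o = 3 - 1*4 = 3 - 4 = -1)
w(I, v) = -40 + 8*v (w(I, v) = -8*(5 - v) = -40 + 8*v)
V = √23 (V = √(-23 + 46) = √23 ≈ 4.7958)
Z(n, d) = √23 + 6*d (Z(n, d) = 6*d + √23 = √23 + 6*d)
(Z(41, w(o, 4)) + 8902) - 12150 = ((√23 + 6*(-40 + 8*4)) + 8902) - 12150 = ((√23 + 6*(-40 + 32)) + 8902) - 12150 = ((√23 + 6*(-8)) + 8902) - 12150 = ((√23 - 48) + 8902) - 12150 = ((-48 + √23) + 8902) - 12150 = (8854 + √23) - 12150 = -3296 + √23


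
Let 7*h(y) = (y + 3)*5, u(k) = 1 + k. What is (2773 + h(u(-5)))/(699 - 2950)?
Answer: -19406/15757 ≈ -1.2316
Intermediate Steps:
h(y) = 15/7 + 5*y/7 (h(y) = ((y + 3)*5)/7 = ((3 + y)*5)/7 = (15 + 5*y)/7 = 15/7 + 5*y/7)
(2773 + h(u(-5)))/(699 - 2950) = (2773 + (15/7 + 5*(1 - 5)/7))/(699 - 2950) = (2773 + (15/7 + (5/7)*(-4)))/(-2251) = (2773 + (15/7 - 20/7))*(-1/2251) = (2773 - 5/7)*(-1/2251) = (19406/7)*(-1/2251) = -19406/15757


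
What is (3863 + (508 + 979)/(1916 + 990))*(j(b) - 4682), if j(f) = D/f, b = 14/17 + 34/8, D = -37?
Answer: -605456615373/33419 ≈ -1.8117e+7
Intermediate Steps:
b = 345/68 (b = 14*(1/17) + 34*(⅛) = 14/17 + 17/4 = 345/68 ≈ 5.0735)
j(f) = -37/f
(3863 + (508 + 979)/(1916 + 990))*(j(b) - 4682) = (3863 + (508 + 979)/(1916 + 990))*(-37/345/68 - 4682) = (3863 + 1487/2906)*(-37*68/345 - 4682) = (3863 + 1487*(1/2906))*(-2516/345 - 4682) = (3863 + 1487/2906)*(-1617806/345) = (11227365/2906)*(-1617806/345) = -605456615373/33419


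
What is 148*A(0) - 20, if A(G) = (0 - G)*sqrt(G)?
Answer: -20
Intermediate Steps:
A(G) = -G**(3/2) (A(G) = (-G)*sqrt(G) = -G**(3/2))
148*A(0) - 20 = 148*(-0**(3/2)) - 20 = 148*(-1*0) - 20 = 148*0 - 20 = 0 - 20 = -20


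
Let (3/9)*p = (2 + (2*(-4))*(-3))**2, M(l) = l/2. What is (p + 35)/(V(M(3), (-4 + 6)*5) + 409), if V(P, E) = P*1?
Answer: 4126/821 ≈ 5.0256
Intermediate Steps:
M(l) = l/2 (M(l) = l*(1/2) = l/2)
V(P, E) = P
p = 2028 (p = 3*(2 + (2*(-4))*(-3))**2 = 3*(2 - 8*(-3))**2 = 3*(2 + 24)**2 = 3*26**2 = 3*676 = 2028)
(p + 35)/(V(M(3), (-4 + 6)*5) + 409) = (2028 + 35)/((1/2)*3 + 409) = 2063/(3/2 + 409) = 2063/(821/2) = 2063*(2/821) = 4126/821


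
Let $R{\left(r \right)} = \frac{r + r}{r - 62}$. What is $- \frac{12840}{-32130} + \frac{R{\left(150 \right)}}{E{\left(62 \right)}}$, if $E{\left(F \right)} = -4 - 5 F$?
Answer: $\frac{2876299}{7398468} \approx 0.38877$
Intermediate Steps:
$R{\left(r \right)} = \frac{2 r}{-62 + r}$
$- \frac{12840}{-32130} + \frac{R{\left(150 \right)}}{E{\left(62 \right)}} = - \frac{12840}{-32130} + \frac{2 \cdot 150 \frac{1}{-62 + 150}}{-4 - 310} = \left(-12840\right) \left(- \frac{1}{32130}\right) + \frac{2 \cdot 150 \cdot \frac{1}{88}}{-4 - 310} = \frac{428}{1071} + \frac{2 \cdot 150 \cdot \frac{1}{88}}{-314} = \frac{428}{1071} + \frac{75}{22} \left(- \frac{1}{314}\right) = \frac{428}{1071} - \frac{75}{6908} = \frac{2876299}{7398468}$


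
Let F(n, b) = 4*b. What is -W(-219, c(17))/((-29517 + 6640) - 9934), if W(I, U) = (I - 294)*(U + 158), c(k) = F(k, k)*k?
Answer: -224694/10937 ≈ -20.544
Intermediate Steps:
c(k) = 4*k² (c(k) = (4*k)*k = 4*k²)
W(I, U) = (-294 + I)*(158 + U)
-W(-219, c(17))/((-29517 + 6640) - 9934) = -(-46452 - 1176*17² + 158*(-219) - 876*17²)/((-29517 + 6640) - 9934) = -(-46452 - 1176*289 - 34602 - 876*289)/(-22877 - 9934) = -(-46452 - 294*1156 - 34602 - 219*1156)/(-32811) = -(-46452 - 339864 - 34602 - 253164)*(-1)/32811 = -(-674082)*(-1)/32811 = -1*224694/10937 = -224694/10937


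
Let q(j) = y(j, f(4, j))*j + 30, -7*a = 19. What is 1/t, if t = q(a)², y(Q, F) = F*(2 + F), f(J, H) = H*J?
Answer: 117649/6278660644 ≈ 1.8738e-5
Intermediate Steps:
a = -19/7 (a = -⅐*19 = -19/7 ≈ -2.7143)
q(j) = 30 + 4*j²*(2 + 4*j) (q(j) = ((j*4)*(2 + j*4))*j + 30 = ((4*j)*(2 + 4*j))*j + 30 = (4*j*(2 + 4*j))*j + 30 = 4*j²*(2 + 4*j) + 30 = 30 + 4*j²*(2 + 4*j))
t = 6278660644/117649 (t = (30 + 8*(-19/7)² + 16*(-19/7)³)² = (30 + 8*(361/49) + 16*(-6859/343))² = (30 + 2888/49 - 109744/343)² = (-79238/343)² = 6278660644/117649 ≈ 53368.)
1/t = 1/(6278660644/117649) = 117649/6278660644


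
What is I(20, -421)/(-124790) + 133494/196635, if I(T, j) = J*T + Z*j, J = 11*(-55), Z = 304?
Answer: 294694224/163587211 ≈ 1.8015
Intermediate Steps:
J = -605
I(T, j) = -605*T + 304*j
I(20, -421)/(-124790) + 133494/196635 = (-605*20 + 304*(-421))/(-124790) + 133494/196635 = (-12100 - 127984)*(-1/124790) + 133494*(1/196635) = -140084*(-1/124790) + 44498/65545 = 70042/62395 + 44498/65545 = 294694224/163587211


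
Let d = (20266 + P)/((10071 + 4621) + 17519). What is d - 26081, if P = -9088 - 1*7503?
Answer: -280030472/10737 ≈ -26081.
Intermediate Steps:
P = -16591 (P = -9088 - 7503 = -16591)
d = 1225/10737 (d = (20266 - 16591)/((10071 + 4621) + 17519) = 3675/(14692 + 17519) = 3675/32211 = 3675*(1/32211) = 1225/10737 ≈ 0.11409)
d - 26081 = 1225/10737 - 26081 = -280030472/10737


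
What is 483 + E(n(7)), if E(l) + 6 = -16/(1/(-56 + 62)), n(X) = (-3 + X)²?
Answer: 381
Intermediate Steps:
E(l) = -102 (E(l) = -6 - 16/(1/(-56 + 62)) = -6 - 16/(1/6) = -6 - 16/⅙ = -6 - 16*6 = -6 - 96 = -102)
483 + E(n(7)) = 483 - 102 = 381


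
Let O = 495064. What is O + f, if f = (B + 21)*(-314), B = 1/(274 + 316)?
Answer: 144098493/295 ≈ 4.8847e+5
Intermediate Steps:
B = 1/590 ≈ 0.0016949
f = -1945387/295 (f = (1/590 + 21)*(-314) = (12391/590)*(-314) = -1945387/295 ≈ -6594.5)
O + f = 495064 - 1945387/295 = 144098493/295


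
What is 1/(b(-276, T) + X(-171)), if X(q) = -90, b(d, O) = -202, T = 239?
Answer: -1/292 ≈ -0.0034247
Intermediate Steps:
1/(b(-276, T) + X(-171)) = 1/(-202 - 90) = 1/(-292) = -1/292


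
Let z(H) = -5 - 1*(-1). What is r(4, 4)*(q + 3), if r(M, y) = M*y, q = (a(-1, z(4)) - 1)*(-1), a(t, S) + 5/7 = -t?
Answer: 416/7 ≈ 59.429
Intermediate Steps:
z(H) = -4 (z(H) = -5 + 1 = -4)
a(t, S) = -5/7 - t
q = 5/7 (q = ((-5/7 - 1*(-1)) - 1)*(-1) = ((-5/7 + 1) - 1)*(-1) = (2/7 - 1)*(-1) = -5/7*(-1) = 5/7 ≈ 0.71429)
r(4, 4)*(q + 3) = (4*4)*(5/7 + 3) = 16*(26/7) = 416/7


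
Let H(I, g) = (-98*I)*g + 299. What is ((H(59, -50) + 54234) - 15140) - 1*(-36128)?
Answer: 364621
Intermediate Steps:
H(I, g) = 299 - 98*I*g (H(I, g) = -98*I*g + 299 = 299 - 98*I*g)
((H(59, -50) + 54234) - 15140) - 1*(-36128) = (((299 - 98*59*(-50)) + 54234) - 15140) - 1*(-36128) = (((299 + 289100) + 54234) - 15140) + 36128 = ((289399 + 54234) - 15140) + 36128 = (343633 - 15140) + 36128 = 328493 + 36128 = 364621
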